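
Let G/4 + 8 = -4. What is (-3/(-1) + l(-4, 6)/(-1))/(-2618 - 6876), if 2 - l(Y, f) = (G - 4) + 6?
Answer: 45/9494 ≈ 0.0047398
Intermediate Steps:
G = -48 (G = -32 + 4*(-4) = -32 - 16 = -48)
l(Y, f) = 48 (l(Y, f) = 2 - ((-48 - 4) + 6) = 2 - (-52 + 6) = 2 - 1*(-46) = 2 + 46 = 48)
(-3/(-1) + l(-4, 6)/(-1))/(-2618 - 6876) = (-3/(-1) + 48/(-1))/(-2618 - 6876) = (-3*(-1) + 48*(-1))/(-9494) = (3 - 48)*(-1/9494) = -45*(-1/9494) = 45/9494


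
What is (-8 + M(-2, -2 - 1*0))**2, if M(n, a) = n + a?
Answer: 144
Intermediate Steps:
M(n, a) = a + n
(-8 + M(-2, -2 - 1*0))**2 = (-8 + ((-2 - 1*0) - 2))**2 = (-8 + ((-2 + 0) - 2))**2 = (-8 + (-2 - 2))**2 = (-8 - 4)**2 = (-12)**2 = 144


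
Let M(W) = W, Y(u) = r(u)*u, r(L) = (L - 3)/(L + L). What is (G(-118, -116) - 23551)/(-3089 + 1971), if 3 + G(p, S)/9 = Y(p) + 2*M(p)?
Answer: 52493/2236 ≈ 23.476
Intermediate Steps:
r(L) = (-3 + L)/(2*L) (r(L) = (-3 + L)/((2*L)) = (-3 + L)*(1/(2*L)) = (-3 + L)/(2*L))
Y(u) = -3/2 + u/2 (Y(u) = ((-3 + u)/(2*u))*u = -3/2 + u/2)
G(p, S) = -81/2 + 45*p/2 (G(p, S) = -27 + 9*((-3/2 + p/2) + 2*p) = -27 + 9*(-3/2 + 5*p/2) = -27 + (-27/2 + 45*p/2) = -81/2 + 45*p/2)
(G(-118, -116) - 23551)/(-3089 + 1971) = ((-81/2 + (45/2)*(-118)) - 23551)/(-3089 + 1971) = ((-81/2 - 2655) - 23551)/(-1118) = (-5391/2 - 23551)*(-1/1118) = -52493/2*(-1/1118) = 52493/2236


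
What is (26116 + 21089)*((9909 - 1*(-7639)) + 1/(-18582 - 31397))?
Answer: 41400271532655/49979 ≈ 8.2835e+8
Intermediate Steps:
(26116 + 21089)*((9909 - 1*(-7639)) + 1/(-18582 - 31397)) = 47205*((9909 + 7639) + 1/(-49979)) = 47205*(17548 - 1/49979) = 47205*(877031491/49979) = 41400271532655/49979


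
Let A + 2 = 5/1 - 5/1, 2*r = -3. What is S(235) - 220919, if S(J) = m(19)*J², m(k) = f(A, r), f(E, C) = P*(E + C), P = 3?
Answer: -1601563/2 ≈ -8.0078e+5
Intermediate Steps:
r = -3/2 (r = (½)*(-3) = -3/2 ≈ -1.5000)
A = -2 (A = -2 + (5/1 - 5/1) = -2 + (5*1 - 5*1) = -2 + (5 - 5) = -2 + 0 = -2)
f(E, C) = 3*C + 3*E (f(E, C) = 3*(E + C) = 3*(C + E) = 3*C + 3*E)
m(k) = -21/2 (m(k) = 3*(-3/2) + 3*(-2) = -9/2 - 6 = -21/2)
S(J) = -21*J²/2
S(235) - 220919 = -21/2*235² - 220919 = -21/2*55225 - 220919 = -1159725/2 - 220919 = -1601563/2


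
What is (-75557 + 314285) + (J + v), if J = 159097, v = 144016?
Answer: 541841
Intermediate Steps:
(-75557 + 314285) + (J + v) = (-75557 + 314285) + (159097 + 144016) = 238728 + 303113 = 541841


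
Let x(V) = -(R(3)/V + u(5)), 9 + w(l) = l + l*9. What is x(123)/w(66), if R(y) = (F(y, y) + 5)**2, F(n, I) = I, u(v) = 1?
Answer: -187/80073 ≈ -0.0023354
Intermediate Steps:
w(l) = -9 + 10*l (w(l) = -9 + (l + l*9) = -9 + (l + 9*l) = -9 + 10*l)
R(y) = (5 + y)**2 (R(y) = (y + 5)**2 = (5 + y)**2)
x(V) = -1 - 64/V (x(V) = -((5 + 3)**2/V + 1) = -(8**2/V + 1) = -(64/V + 1) = -(1 + 64/V) = -1 - 64/V)
x(123)/w(66) = ((-64 - 1*123)/123)/(-9 + 10*66) = ((-64 - 123)/123)/(-9 + 660) = ((1/123)*(-187))/651 = -187/123*1/651 = -187/80073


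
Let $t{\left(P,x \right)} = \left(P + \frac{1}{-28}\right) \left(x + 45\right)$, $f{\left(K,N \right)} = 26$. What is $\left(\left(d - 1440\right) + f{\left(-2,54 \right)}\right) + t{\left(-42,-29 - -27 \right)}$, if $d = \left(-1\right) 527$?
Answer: $- \frac{104959}{28} \approx -3748.5$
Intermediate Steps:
$d = -527$
$t{\left(P,x \right)} = \left(45 + x\right) \left(- \frac{1}{28} + P\right)$ ($t{\left(P,x \right)} = \left(P - \frac{1}{28}\right) \left(45 + x\right) = \left(- \frac{1}{28} + P\right) \left(45 + x\right) = \left(45 + x\right) \left(- \frac{1}{28} + P\right)$)
$\left(\left(d - 1440\right) + f{\left(-2,54 \right)}\right) + t{\left(-42,-29 - -27 \right)} = \left(\left(-527 - 1440\right) + 26\right) - \left(\frac{52965}{28} + \frac{1177 \left(-29 - -27\right)}{28}\right) = \left(\left(-527 - 1440\right) + 26\right) - \left(\frac{52965}{28} + \frac{1177 \left(-29 + 27\right)}{28}\right) = \left(-1967 + 26\right) - \frac{50611}{28} = -1941 + \left(- \frac{45}{28} - 1890 + \frac{1}{14} + 84\right) = -1941 - \frac{50611}{28} = - \frac{104959}{28}$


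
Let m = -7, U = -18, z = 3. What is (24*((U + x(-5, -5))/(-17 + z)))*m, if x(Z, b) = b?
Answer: -276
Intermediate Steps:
(24*((U + x(-5, -5))/(-17 + z)))*m = (24*((-18 - 5)/(-17 + 3)))*(-7) = (24*(-23/(-14)))*(-7) = (24*(-23*(-1/14)))*(-7) = (24*(23/14))*(-7) = (276/7)*(-7) = -276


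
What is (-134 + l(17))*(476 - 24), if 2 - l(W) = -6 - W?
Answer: -49268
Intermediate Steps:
l(W) = 8 + W (l(W) = 2 - (-6 - W) = 2 + (6 + W) = 8 + W)
(-134 + l(17))*(476 - 24) = (-134 + (8 + 17))*(476 - 24) = (-134 + 25)*452 = -109*452 = -49268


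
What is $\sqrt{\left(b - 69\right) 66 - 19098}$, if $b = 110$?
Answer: $2 i \sqrt{4098} \approx 128.03 i$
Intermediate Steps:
$\sqrt{\left(b - 69\right) 66 - 19098} = \sqrt{\left(110 - 69\right) 66 - 19098} = \sqrt{41 \cdot 66 - 19098} = \sqrt{2706 - 19098} = \sqrt{-16392} = 2 i \sqrt{4098}$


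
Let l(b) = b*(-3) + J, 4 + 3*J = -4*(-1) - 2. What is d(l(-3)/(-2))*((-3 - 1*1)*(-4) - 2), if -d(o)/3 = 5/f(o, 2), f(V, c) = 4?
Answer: -105/2 ≈ -52.500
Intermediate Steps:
J = -⅔ (J = -4/3 + (-4*(-1) - 2)/3 = -4/3 + (4 - 2)/3 = -4/3 + (⅓)*2 = -4/3 + ⅔ = -⅔ ≈ -0.66667)
l(b) = -⅔ - 3*b (l(b) = b*(-3) - ⅔ = -3*b - ⅔ = -⅔ - 3*b)
d(o) = -15/4
d(l(-3)/(-2))*((-3 - 1*1)*(-4) - 2) = -15*((-3 - 1*1)*(-4) - 2)/4 = -15*((-3 - 1)*(-4) - 2)/4 = -15*(-4*(-4) - 2)/4 = -15*(16 - 2)/4 = -15/4*14 = -105/2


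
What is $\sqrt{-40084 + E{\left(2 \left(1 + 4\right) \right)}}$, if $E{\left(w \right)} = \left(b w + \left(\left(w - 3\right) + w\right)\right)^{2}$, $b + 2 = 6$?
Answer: $i \sqrt{36835} \approx 191.92 i$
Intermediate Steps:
$b = 4$ ($b = -2 + 6 = 4$)
$E{\left(w \right)} = \left(-3 + 6 w\right)^{2}$ ($E{\left(w \right)} = \left(4 w + \left(\left(w - 3\right) + w\right)\right)^{2} = \left(4 w + \left(\left(-3 + w\right) + w\right)\right)^{2} = \left(4 w + \left(-3 + 2 w\right)\right)^{2} = \left(-3 + 6 w\right)^{2}$)
$\sqrt{-40084 + E{\left(2 \left(1 + 4\right) \right)}} = \sqrt{-40084 + 9 \left(-1 + 2 \cdot 2 \left(1 + 4\right)\right)^{2}} = \sqrt{-40084 + 9 \left(-1 + 2 \cdot 2 \cdot 5\right)^{2}} = \sqrt{-40084 + 9 \left(-1 + 2 \cdot 10\right)^{2}} = \sqrt{-40084 + 9 \left(-1 + 20\right)^{2}} = \sqrt{-40084 + 9 \cdot 19^{2}} = \sqrt{-40084 + 9 \cdot 361} = \sqrt{-40084 + 3249} = \sqrt{-36835} = i \sqrt{36835}$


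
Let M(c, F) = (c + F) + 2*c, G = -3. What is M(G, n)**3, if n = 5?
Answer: -64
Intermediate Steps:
M(c, F) = F + 3*c (M(c, F) = (F + c) + 2*c = F + 3*c)
M(G, n)**3 = (5 + 3*(-3))**3 = (5 - 9)**3 = (-4)**3 = -64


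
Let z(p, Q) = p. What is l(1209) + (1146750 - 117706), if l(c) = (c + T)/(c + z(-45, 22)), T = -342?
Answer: 399269361/388 ≈ 1.0290e+6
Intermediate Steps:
l(c) = (-342 + c)/(-45 + c) (l(c) = (c - 342)/(c - 45) = (-342 + c)/(-45 + c))
l(1209) + (1146750 - 117706) = (-342 + 1209)/(-45 + 1209) + (1146750 - 117706) = 867/1164 + 1029044 = (1/1164)*867 + 1029044 = 289/388 + 1029044 = 399269361/388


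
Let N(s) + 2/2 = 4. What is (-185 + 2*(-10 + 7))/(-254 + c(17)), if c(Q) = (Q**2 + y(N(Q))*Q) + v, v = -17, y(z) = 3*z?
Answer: -191/171 ≈ -1.1170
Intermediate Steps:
N(s) = 3 (N(s) = -1 + 4 = 3)
c(Q) = -17 + Q**2 + 9*Q (c(Q) = (Q**2 + (3*3)*Q) - 17 = (Q**2 + 9*Q) - 17 = -17 + Q**2 + 9*Q)
(-185 + 2*(-10 + 7))/(-254 + c(17)) = (-185 + 2*(-10 + 7))/(-254 + (-17 + 17**2 + 9*17)) = (-185 + 2*(-3))/(-254 + (-17 + 289 + 153)) = (-185 - 6)/(-254 + 425) = -191/171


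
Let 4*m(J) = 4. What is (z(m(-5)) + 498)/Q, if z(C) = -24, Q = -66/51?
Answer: -4029/11 ≈ -366.27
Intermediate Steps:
m(J) = 1 (m(J) = (¼)*4 = 1)
Q = -22/17 (Q = -66*1/51 = -22/17 ≈ -1.2941)
(z(m(-5)) + 498)/Q = (-24 + 498)/(-22/17) = 474*(-17/22) = -4029/11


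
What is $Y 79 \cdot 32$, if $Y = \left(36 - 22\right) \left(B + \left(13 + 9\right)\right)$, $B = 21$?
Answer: $1521856$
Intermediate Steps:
$Y = 602$ ($Y = \left(36 - 22\right) \left(21 + \left(13 + 9\right)\right) = 14 \left(21 + 22\right) = 14 \cdot 43 = 602$)
$Y 79 \cdot 32 = 602 \cdot 79 \cdot 32 = 47558 \cdot 32 = 1521856$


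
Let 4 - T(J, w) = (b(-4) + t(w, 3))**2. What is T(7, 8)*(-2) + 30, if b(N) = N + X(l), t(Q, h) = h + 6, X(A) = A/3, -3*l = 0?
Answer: 72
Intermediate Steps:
l = 0 (l = -1/3*0 = 0)
X(A) = A/3 (X(A) = A*(1/3) = A/3)
t(Q, h) = 6 + h
b(N) = N (b(N) = N + (1/3)*0 = N + 0 = N)
T(J, w) = -21 (T(J, w) = 4 - (-4 + (6 + 3))**2 = 4 - (-4 + 9)**2 = 4 - 1*5**2 = 4 - 1*25 = 4 - 25 = -21)
T(7, 8)*(-2) + 30 = -21*(-2) + 30 = 42 + 30 = 72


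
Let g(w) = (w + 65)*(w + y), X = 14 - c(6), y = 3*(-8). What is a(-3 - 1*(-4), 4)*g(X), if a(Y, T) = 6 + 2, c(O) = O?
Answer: -9344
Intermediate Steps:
y = -24
a(Y, T) = 8
X = 8 (X = 14 - 1*6 = 14 - 6 = 8)
g(w) = (-24 + w)*(65 + w) (g(w) = (w + 65)*(w - 24) = (65 + w)*(-24 + w) = (-24 + w)*(65 + w))
a(-3 - 1*(-4), 4)*g(X) = 8*(-1560 + 8**2 + 41*8) = 8*(-1560 + 64 + 328) = 8*(-1168) = -9344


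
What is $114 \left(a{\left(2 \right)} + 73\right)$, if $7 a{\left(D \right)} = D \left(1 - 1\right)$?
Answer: $8322$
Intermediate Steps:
$a{\left(D \right)} = 0$ ($a{\left(D \right)} = \frac{D \left(1 - 1\right)}{7} = \frac{D 0}{7} = \frac{1}{7} \cdot 0 = 0$)
$114 \left(a{\left(2 \right)} + 73\right) = 114 \left(0 + 73\right) = 114 \cdot 73 = 8322$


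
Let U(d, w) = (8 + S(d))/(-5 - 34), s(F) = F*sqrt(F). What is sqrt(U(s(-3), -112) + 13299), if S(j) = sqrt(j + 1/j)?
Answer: sqrt(20227467 - 13*3**(1/4)*sqrt(26)*sqrt(-I))/39 ≈ 115.32 + 0.00017585*I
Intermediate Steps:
s(F) = F**(3/2)
U(d, w) = -8/39 - sqrt(d + 1/d)/39 (U(d, w) = (8 + sqrt(d + 1/d))/(-5 - 34) = (8 + sqrt(d + 1/d))/(-39) = (8 + sqrt(d + 1/d))*(-1/39) = -8/39 - sqrt(d + 1/d)/39)
sqrt(U(s(-3), -112) + 13299) = sqrt((-8/39 - sqrt((I*sqrt(3)/9)*(1 + ((-3)**(3/2))**2))/39) + 13299) = sqrt((-8/39 - sqrt((I*sqrt(3)/9)*(1 + (-3*I*sqrt(3))**2))/39) + 13299) = sqrt((-8/39 - sqrt(I*sqrt(3)*(1 - 27)/9)/39) + 13299) = sqrt((-8/39 - sqrt(26)*(3**(1/4)*sqrt(-I)/3)/39) + 13299) = sqrt((-8/39 - 3**(1/4)*sqrt(26)*sqrt(-I)/3/39) + 13299) = sqrt((-8/39 - 3**(1/4)*sqrt(26)*sqrt(-I)/117) + 13299) = sqrt(518653/39 - 3**(1/4)*sqrt(26)*sqrt(-I)/117)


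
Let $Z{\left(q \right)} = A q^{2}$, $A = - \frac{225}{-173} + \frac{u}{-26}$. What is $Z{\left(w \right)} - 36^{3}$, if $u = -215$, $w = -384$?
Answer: $\frac{3068692416}{2249} \approx 1.3645 \cdot 10^{6}$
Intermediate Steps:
$A = \frac{43045}{4498}$ ($A = - \frac{225}{-173} - \frac{215}{-26} = \left(-225\right) \left(- \frac{1}{173}\right) - - \frac{215}{26} = \frac{225}{173} + \frac{215}{26} = \frac{43045}{4498} \approx 9.5698$)
$Z{\left(q \right)} = \frac{43045 q^{2}}{4498}$
$Z{\left(w \right)} - 36^{3} = \frac{43045 \left(-384\right)^{2}}{4498} - 36^{3} = \frac{43045}{4498} \cdot 147456 - 46656 = \frac{3173621760}{2249} - 46656 = \frac{3068692416}{2249}$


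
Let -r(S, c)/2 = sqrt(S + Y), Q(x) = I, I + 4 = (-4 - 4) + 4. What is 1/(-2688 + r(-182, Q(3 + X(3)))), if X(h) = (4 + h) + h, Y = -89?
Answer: I/(2*(sqrt(271) - 1344*I)) ≈ -0.00037197 + 4.5561e-6*I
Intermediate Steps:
X(h) = 4 + 2*h
I = -8 (I = -4 + ((-4 - 4) + 4) = -4 + (-8 + 4) = -4 - 4 = -8)
Q(x) = -8
r(S, c) = -2*sqrt(-89 + S) (r(S, c) = -2*sqrt(S - 89) = -2*sqrt(-89 + S))
1/(-2688 + r(-182, Q(3 + X(3)))) = 1/(-2688 - 2*sqrt(-89 - 182)) = 1/(-2688 - 2*I*sqrt(271))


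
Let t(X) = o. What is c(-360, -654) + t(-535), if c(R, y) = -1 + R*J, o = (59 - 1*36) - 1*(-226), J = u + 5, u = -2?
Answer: -832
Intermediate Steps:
J = 3 (J = -2 + 5 = 3)
o = 249 (o = (59 - 36) + 226 = 23 + 226 = 249)
t(X) = 249
c(R, y) = -1 + 3*R (c(R, y) = -1 + R*3 = -1 + 3*R)
c(-360, -654) + t(-535) = (-1 + 3*(-360)) + 249 = (-1 - 1080) + 249 = -1081 + 249 = -832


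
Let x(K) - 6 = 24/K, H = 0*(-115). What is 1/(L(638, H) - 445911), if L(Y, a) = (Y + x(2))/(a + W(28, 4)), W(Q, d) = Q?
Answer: -7/3121213 ≈ -2.2427e-6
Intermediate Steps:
H = 0
x(K) = 6 + 24/K
L(Y, a) = (18 + Y)/(28 + a) (L(Y, a) = (Y + (6 + 24/2))/(a + 28) = (Y + (6 + 24*(1/2)))/(28 + a) = (Y + (6 + 12))/(28 + a) = (Y + 18)/(28 + a) = (18 + Y)/(28 + a))
1/(L(638, H) - 445911) = 1/((18 + 638)/(28 + 0) - 445911) = 1/(656/28 - 445911) = 1/((1/28)*656 - 445911) = 1/(164/7 - 445911) = 1/(-3121213/7) = -7/3121213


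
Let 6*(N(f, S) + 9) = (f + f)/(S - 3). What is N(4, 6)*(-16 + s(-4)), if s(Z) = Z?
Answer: 1540/9 ≈ 171.11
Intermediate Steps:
N(f, S) = -9 + f/(3*(-3 + S)) (N(f, S) = -9 + ((f + f)/(S - 3))/6 = -9 + ((2*f)/(-3 + S))/6 = -9 + (2*f/(-3 + S))/6 = -9 + f/(3*(-3 + S)))
N(4, 6)*(-16 + s(-4)) = ((81 + 4 - 27*6)/(3*(-3 + 6)))*(-16 - 4) = ((⅓)*(81 + 4 - 162)/3)*(-20) = ((⅓)*(⅓)*(-77))*(-20) = -77/9*(-20) = 1540/9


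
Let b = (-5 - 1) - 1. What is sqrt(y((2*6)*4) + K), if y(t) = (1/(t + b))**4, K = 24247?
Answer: 2*sqrt(17129056742)/1681 ≈ 155.71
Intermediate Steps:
b = -7 (b = -6 - 1 = -7)
y(t) = (-7 + t)**(-4) (y(t) = (1/(t - 7))**4 = (1/(-7 + t))**4 = (-7 + t)**(-4))
sqrt(y((2*6)*4) + K) = sqrt((-7 + (2*6)*4)**(-4) + 24247) = sqrt((-7 + 12*4)**(-4) + 24247) = sqrt((-7 + 48)**(-4) + 24247) = sqrt(41**(-4) + 24247) = sqrt(1/2825761 + 24247) = sqrt(68516226968/2825761) = 2*sqrt(17129056742)/1681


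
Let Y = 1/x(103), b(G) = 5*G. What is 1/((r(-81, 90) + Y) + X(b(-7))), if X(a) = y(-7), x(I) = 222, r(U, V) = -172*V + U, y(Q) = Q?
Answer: -222/3456095 ≈ -6.4234e-5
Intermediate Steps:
r(U, V) = U - 172*V
X(a) = -7
Y = 1/222 ≈ 0.0045045
1/((r(-81, 90) + Y) + X(b(-7))) = 1/(((-81 - 172*90) + 1/222) - 7) = 1/(((-81 - 15480) + 1/222) - 7) = 1/((-15561 + 1/222) - 7) = 1/(-3454541/222 - 7) = 1/(-3456095/222) = -222/3456095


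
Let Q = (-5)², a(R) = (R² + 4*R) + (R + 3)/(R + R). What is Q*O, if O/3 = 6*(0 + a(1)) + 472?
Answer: 38550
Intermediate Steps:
a(R) = R² + 4*R + (3 + R)/(2*R) (a(R) = (R² + 4*R) + (3 + R)/((2*R)) = (R² + 4*R) + (3 + R)*(1/(2*R)) = (R² + 4*R) + (3 + R)/(2*R) = R² + 4*R + (3 + R)/(2*R))
O = 1542 (O = 3*(6*(0 + (½ + 1² + 4*1 + (3/2)/1)) + 472) = 3*(6*(0 + (½ + 1 + 4 + (3/2)*1)) + 472) = 3*(6*(0 + (½ + 1 + 4 + 3/2)) + 472) = 3*(6*(0 + 7) + 472) = 3*(6*7 + 472) = 3*(42 + 472) = 3*514 = 1542)
Q = 25
Q*O = 25*1542 = 38550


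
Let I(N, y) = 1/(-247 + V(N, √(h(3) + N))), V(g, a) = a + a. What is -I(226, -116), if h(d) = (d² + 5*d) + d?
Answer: 247/59997 + 2*√253/59997 ≈ 0.0046471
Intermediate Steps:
h(d) = d² + 6*d
V(g, a) = 2*a
I(N, y) = 1/(-247 + 2*√(27 + N)) (I(N, y) = 1/(-247 + 2*√(3*(6 + 3) + N)) = 1/(-247 + 2*√(3*9 + N)) = 1/(-247 + 2*√(27 + N)))
-I(226, -116) = -1/(-247 + 2*√(27 + 226)) = -1/(-247 + 2*√253)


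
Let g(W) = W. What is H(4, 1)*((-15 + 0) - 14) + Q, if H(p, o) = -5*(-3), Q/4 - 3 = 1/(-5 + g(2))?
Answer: -1273/3 ≈ -424.33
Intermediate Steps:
Q = 32/3 (Q = 12 + 4/(-5 + 2) = 12 + 4/(-3) = 12 + 4*(-⅓) = 12 - 4/3 = 32/3 ≈ 10.667)
H(p, o) = 15
H(4, 1)*((-15 + 0) - 14) + Q = 15*((-15 + 0) - 14) + 32/3 = 15*(-15 - 14) + 32/3 = 15*(-29) + 32/3 = -435 + 32/3 = -1273/3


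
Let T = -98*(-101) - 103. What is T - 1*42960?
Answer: -33165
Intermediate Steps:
T = 9795 (T = 9898 - 103 = 9795)
T - 1*42960 = 9795 - 1*42960 = 9795 - 42960 = -33165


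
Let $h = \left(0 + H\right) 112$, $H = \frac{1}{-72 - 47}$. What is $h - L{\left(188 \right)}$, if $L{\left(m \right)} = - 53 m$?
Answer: $\frac{169372}{17} \approx 9963.1$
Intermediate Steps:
$H = - \frac{1}{119}$ ($H = \frac{1}{-119} = - \frac{1}{119} \approx -0.0084034$)
$h = - \frac{16}{17}$ ($h = \left(0 - \frac{1}{119}\right) 112 = \left(- \frac{1}{119}\right) 112 = - \frac{16}{17} \approx -0.94118$)
$h - L{\left(188 \right)} = - \frac{16}{17} - \left(-53\right) 188 = - \frac{16}{17} - -9964 = - \frac{16}{17} + 9964 = \frac{169372}{17}$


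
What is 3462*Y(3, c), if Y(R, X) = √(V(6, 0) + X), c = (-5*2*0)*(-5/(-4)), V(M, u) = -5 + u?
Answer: 3462*I*√5 ≈ 7741.3*I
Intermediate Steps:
c = 0 (c = (-10*0)*(-5*(-¼)) = 0*(5/4) = 0)
Y(R, X) = √(-5 + X) (Y(R, X) = √((-5 + 0) + X) = √(-5 + X))
3462*Y(3, c) = 3462*√(-5 + 0) = 3462*√(-5) = 3462*(I*√5) = 3462*I*√5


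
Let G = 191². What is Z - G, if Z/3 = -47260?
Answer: -178261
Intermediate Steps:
Z = -141780 (Z = 3*(-47260) = -141780)
G = 36481
Z - G = -141780 - 1*36481 = -141780 - 36481 = -178261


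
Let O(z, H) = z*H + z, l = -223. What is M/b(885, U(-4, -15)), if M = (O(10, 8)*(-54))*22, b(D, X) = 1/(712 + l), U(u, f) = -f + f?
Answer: -52283880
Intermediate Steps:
O(z, H) = z + H*z (O(z, H) = H*z + z = z + H*z)
U(u, f) = 0
b(D, X) = 1/489 (b(D, X) = 1/(712 - 223) = 1/489)
M = -106920 (M = ((10*(1 + 8))*(-54))*22 = ((10*9)*(-54))*22 = (90*(-54))*22 = -4860*22 = -106920)
M/b(885, U(-4, -15)) = -106920/1/489 = -106920*489 = -52283880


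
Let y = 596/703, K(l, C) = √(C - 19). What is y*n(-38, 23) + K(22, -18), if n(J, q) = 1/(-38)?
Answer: -298/13357 + I*√37 ≈ -0.02231 + 6.0828*I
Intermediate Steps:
K(l, C) = √(-19 + C)
y = 596/703 (y = 596*(1/703) = 596/703 ≈ 0.84780)
n(J, q) = -1/38
y*n(-38, 23) + K(22, -18) = (596/703)*(-1/38) + √(-19 - 18) = -298/13357 + √(-37) = -298/13357 + I*√37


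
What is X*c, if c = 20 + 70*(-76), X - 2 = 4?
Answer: -31800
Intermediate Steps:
X = 6 (X = 2 + 4 = 6)
c = -5300 (c = 20 - 5320 = -5300)
X*c = 6*(-5300) = -31800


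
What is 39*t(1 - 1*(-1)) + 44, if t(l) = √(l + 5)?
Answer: 44 + 39*√7 ≈ 147.18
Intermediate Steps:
t(l) = √(5 + l)
39*t(1 - 1*(-1)) + 44 = 39*√(5 + (1 - 1*(-1))) + 44 = 39*√(5 + (1 + 1)) + 44 = 39*√(5 + 2) + 44 = 39*√7 + 44 = 44 + 39*√7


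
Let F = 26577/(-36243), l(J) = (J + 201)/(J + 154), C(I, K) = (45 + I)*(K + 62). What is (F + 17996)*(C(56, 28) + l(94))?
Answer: 163385047673485/998696 ≈ 1.6360e+8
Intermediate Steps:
C(I, K) = (45 + I)*(62 + K)
l(J) = (201 + J)/(154 + J)
F = -2953/4027 (F = 26577*(-1/36243) = -2953/4027 ≈ -0.73330)
(F + 17996)*(C(56, 28) + l(94)) = (-2953/4027 + 17996)*((2790 + 45*28 + 62*56 + 56*28) + (201 + 94)/(154 + 94)) = 72466939*((2790 + 1260 + 3472 + 1568) + 295/248)/4027 = 72466939*(9090 + (1/248)*295)/4027 = 72466939*(9090 + 295/248)/4027 = (72466939/4027)*(2254615/248) = 163385047673485/998696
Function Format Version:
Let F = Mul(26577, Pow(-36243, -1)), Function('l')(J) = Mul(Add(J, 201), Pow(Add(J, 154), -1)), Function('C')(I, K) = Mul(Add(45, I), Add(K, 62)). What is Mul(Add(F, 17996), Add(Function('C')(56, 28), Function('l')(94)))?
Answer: Rational(163385047673485, 998696) ≈ 1.6360e+8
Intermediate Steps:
Function('C')(I, K) = Mul(Add(45, I), Add(62, K))
Function('l')(J) = Mul(Pow(Add(154, J), -1), Add(201, J)) (Function('l')(J) = Mul(Add(201, J), Pow(Add(154, J), -1)) = Mul(Pow(Add(154, J), -1), Add(201, J)))
F = Rational(-2953, 4027) (F = Mul(26577, Rational(-1, 36243)) = Rational(-2953, 4027) ≈ -0.73330)
Mul(Add(F, 17996), Add(Function('C')(56, 28), Function('l')(94))) = Mul(Add(Rational(-2953, 4027), 17996), Add(Add(2790, Mul(45, 28), Mul(62, 56), Mul(56, 28)), Mul(Pow(Add(154, 94), -1), Add(201, 94)))) = Mul(Rational(72466939, 4027), Add(Add(2790, 1260, 3472, 1568), Mul(Pow(248, -1), 295))) = Mul(Rational(72466939, 4027), Add(9090, Mul(Rational(1, 248), 295))) = Mul(Rational(72466939, 4027), Add(9090, Rational(295, 248))) = Mul(Rational(72466939, 4027), Rational(2254615, 248)) = Rational(163385047673485, 998696)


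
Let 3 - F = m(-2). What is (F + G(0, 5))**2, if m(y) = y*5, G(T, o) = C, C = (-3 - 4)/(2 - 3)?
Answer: 400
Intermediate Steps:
C = 7 (C = -7/(-1) = -7*(-1) = 7)
G(T, o) = 7
m(y) = 5*y
F = 13 (F = 3 - 5*(-2) = 3 - 1*(-10) = 3 + 10 = 13)
(F + G(0, 5))**2 = (13 + 7)**2 = 20**2 = 400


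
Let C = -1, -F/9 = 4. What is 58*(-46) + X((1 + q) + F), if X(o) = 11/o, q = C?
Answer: -96059/36 ≈ -2668.3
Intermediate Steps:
F = -36 (F = -9*4 = -36)
q = -1
58*(-46) + X((1 + q) + F) = 58*(-46) + 11/((1 - 1) - 36) = -2668 + 11/(0 - 36) = -2668 + 11/(-36) = -2668 + 11*(-1/36) = -2668 - 11/36 = -96059/36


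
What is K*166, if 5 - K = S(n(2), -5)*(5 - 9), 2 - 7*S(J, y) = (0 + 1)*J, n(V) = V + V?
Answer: 4482/7 ≈ 640.29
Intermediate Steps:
n(V) = 2*V
S(J, y) = 2/7 - J/7 (S(J, y) = 2/7 - (0 + 1)*J/7 = 2/7 - J/7)
K = 27/7 (K = 5 - (2/7 - 2*2/7)*(5 - 9) = 5 - (2/7 - 1/7*4)*(-4) = 5 - (2/7 - 4/7)*(-4) = 5 - (-2)*(-4)/7 = 5 - 1*8/7 = 5 - 8/7 = 27/7 ≈ 3.8571)
K*166 = (27/7)*166 = 4482/7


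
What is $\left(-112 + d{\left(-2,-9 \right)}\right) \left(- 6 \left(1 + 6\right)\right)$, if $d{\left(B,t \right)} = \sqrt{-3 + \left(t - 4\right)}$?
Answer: $4704 - 168 i \approx 4704.0 - 168.0 i$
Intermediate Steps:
$d{\left(B,t \right)} = \sqrt{-7 + t}$ ($d{\left(B,t \right)} = \sqrt{-3 + \left(t - 4\right)} = \sqrt{-3 + \left(-4 + t\right)} = \sqrt{-7 + t}$)
$\left(-112 + d{\left(-2,-9 \right)}\right) \left(- 6 \left(1 + 6\right)\right) = \left(-112 + \sqrt{-7 - 9}\right) \left(- 6 \left(1 + 6\right)\right) = \left(-112 + \sqrt{-16}\right) \left(\left(-6\right) 7\right) = \left(-112 + 4 i\right) \left(-42\right) = 4704 - 168 i$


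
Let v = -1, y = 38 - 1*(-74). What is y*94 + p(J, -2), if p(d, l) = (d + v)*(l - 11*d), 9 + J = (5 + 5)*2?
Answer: 9298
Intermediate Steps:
y = 112 (y = 38 + 74 = 112)
J = 11 (J = -9 + (5 + 5)*2 = -9 + 10*2 = -9 + 20 = 11)
p(d, l) = (-1 + d)*(l - 11*d) (p(d, l) = (d - 1)*(l - 11*d) = (-1 + d)*(l - 11*d))
y*94 + p(J, -2) = 112*94 + (-1*(-2) - 11*11**2 + 11*11 + 11*(-2)) = 10528 + (2 - 11*121 + 121 - 22) = 10528 + (2 - 1331 + 121 - 22) = 10528 - 1230 = 9298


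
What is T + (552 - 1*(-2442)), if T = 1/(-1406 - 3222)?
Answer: 13856231/4628 ≈ 2994.0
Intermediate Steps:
T = -1/4628 (T = 1/(-4628) = -1/4628 ≈ -0.00021608)
T + (552 - 1*(-2442)) = -1/4628 + (552 - 1*(-2442)) = -1/4628 + (552 + 2442) = -1/4628 + 2994 = 13856231/4628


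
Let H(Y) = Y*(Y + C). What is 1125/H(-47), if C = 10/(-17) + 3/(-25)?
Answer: 478125/952972 ≈ 0.50172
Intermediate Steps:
C = -301/425 (C = 10*(-1/17) + 3*(-1/25) = -10/17 - 3/25 = -301/425 ≈ -0.70823)
H(Y) = Y*(-301/425 + Y) (H(Y) = Y*(Y - 301/425) = Y*(-301/425 + Y))
1125/H(-47) = 1125/(((1/425)*(-47)*(-301 + 425*(-47)))) = 1125/(((1/425)*(-47)*(-301 - 19975))) = 1125/(((1/425)*(-47)*(-20276))) = 1125/(952972/425) = 1125*(425/952972) = 478125/952972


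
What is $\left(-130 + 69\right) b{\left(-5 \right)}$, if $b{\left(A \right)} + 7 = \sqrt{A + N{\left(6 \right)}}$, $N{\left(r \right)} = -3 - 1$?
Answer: $427 - 183 i \approx 427.0 - 183.0 i$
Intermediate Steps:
$N{\left(r \right)} = -4$
$b{\left(A \right)} = -7 + \sqrt{-4 + A}$ ($b{\left(A \right)} = -7 + \sqrt{A - 4} = -7 + \sqrt{-4 + A}$)
$\left(-130 + 69\right) b{\left(-5 \right)} = \left(-130 + 69\right) \left(-7 + \sqrt{-4 - 5}\right) = - 61 \left(-7 + \sqrt{-9}\right) = - 61 \left(-7 + 3 i\right) = 427 - 183 i$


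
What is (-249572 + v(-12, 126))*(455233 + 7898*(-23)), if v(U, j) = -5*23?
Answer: -68309119773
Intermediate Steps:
v(U, j) = -115
(-249572 + v(-12, 126))*(455233 + 7898*(-23)) = (-249572 - 115)*(455233 + 7898*(-23)) = -249687*(455233 - 181654) = -249687*273579 = -68309119773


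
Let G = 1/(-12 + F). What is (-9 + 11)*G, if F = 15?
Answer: ⅔ ≈ 0.66667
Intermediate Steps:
G = ⅓ (G = 1/(-12 + 15) = 1/3 = ⅓ ≈ 0.33333)
(-9 + 11)*G = (-9 + 11)*(⅓) = 2*(⅓) = ⅔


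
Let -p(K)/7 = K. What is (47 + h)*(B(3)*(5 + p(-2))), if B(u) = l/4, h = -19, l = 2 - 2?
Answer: 0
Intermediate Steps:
p(K) = -7*K
l = 0
B(u) = 0 (B(u) = 0/4 = 0*(¼) = 0)
(47 + h)*(B(3)*(5 + p(-2))) = (47 - 19)*(0*(5 - 7*(-2))) = 28*(0*(5 + 14)) = 28*(0*19) = 28*0 = 0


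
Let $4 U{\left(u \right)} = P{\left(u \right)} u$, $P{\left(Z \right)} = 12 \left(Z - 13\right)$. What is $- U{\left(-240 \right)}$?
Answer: $-182160$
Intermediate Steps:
$P{\left(Z \right)} = -156 + 12 Z$ ($P{\left(Z \right)} = 12 \left(-13 + Z\right) = -156 + 12 Z$)
$U{\left(u \right)} = \frac{u \left(-156 + 12 u\right)}{4}$ ($U{\left(u \right)} = \frac{\left(-156 + 12 u\right) u}{4} = \frac{u \left(-156 + 12 u\right)}{4}$)
$- U{\left(-240 \right)} = - 3 \left(-240\right) \left(-13 - 240\right) = - 3 \left(-240\right) \left(-253\right) = \left(-1\right) 182160 = -182160$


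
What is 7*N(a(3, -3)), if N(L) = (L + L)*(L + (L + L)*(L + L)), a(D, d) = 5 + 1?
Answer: 12600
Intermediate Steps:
a(D, d) = 6
N(L) = 2*L*(L + 4*L²) (N(L) = (2*L)*(L + (2*L)*(2*L)) = (2*L)*(L + 4*L²) = 2*L*(L + 4*L²))
7*N(a(3, -3)) = 7*(6²*(2 + 8*6)) = 7*(36*(2 + 48)) = 7*(36*50) = 7*1800 = 12600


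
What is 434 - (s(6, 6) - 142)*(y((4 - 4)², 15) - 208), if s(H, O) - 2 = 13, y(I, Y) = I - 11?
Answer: -27379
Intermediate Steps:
y(I, Y) = -11 + I
s(H, O) = 15 (s(H, O) = 2 + 13 = 15)
434 - (s(6, 6) - 142)*(y((4 - 4)², 15) - 208) = 434 - (15 - 142)*((-11 + (4 - 4)²) - 208) = 434 - (-127)*((-11 + 0²) - 208) = 434 - (-127)*((-11 + 0) - 208) = 434 - (-127)*(-11 - 208) = 434 - (-127)*(-219) = 434 - 1*27813 = 434 - 27813 = -27379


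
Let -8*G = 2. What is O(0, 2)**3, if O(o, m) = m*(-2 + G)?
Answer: -729/8 ≈ -91.125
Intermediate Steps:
G = -1/4 (G = -1/8*2 = -1/4 ≈ -0.25000)
O(o, m) = -9*m/4 (O(o, m) = m*(-2 - 1/4) = m*(-9/4) = -9*m/4)
O(0, 2)**3 = (-9/4*2)**3 = (-9/2)**3 = -729/8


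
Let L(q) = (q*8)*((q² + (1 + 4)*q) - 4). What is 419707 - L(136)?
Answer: -20439429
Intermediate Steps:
L(q) = 8*q*(-4 + q² + 5*q) (L(q) = (8*q)*((q² + 5*q) - 4) = (8*q)*(-4 + q² + 5*q) = 8*q*(-4 + q² + 5*q))
419707 - L(136) = 419707 - 8*136*(-4 + 136² + 5*136) = 419707 - 8*136*(-4 + 18496 + 680) = 419707 - 8*136*19172 = 419707 - 1*20859136 = 419707 - 20859136 = -20439429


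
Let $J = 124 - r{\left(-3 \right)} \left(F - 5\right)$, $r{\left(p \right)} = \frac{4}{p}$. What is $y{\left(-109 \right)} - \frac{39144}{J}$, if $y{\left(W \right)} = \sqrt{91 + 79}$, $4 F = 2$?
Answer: $\frac{1631}{31} + \sqrt{170} \approx 65.651$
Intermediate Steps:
$F = \frac{1}{2}$ ($F = \frac{1}{4} \cdot 2 = \frac{1}{2} \approx 0.5$)
$y{\left(W \right)} = \sqrt{170}$
$J = -744$ ($J = 124 - \frac{4}{-3} \left(\frac{1}{2} - 5\right) = 124 - \frac{4 \left(-1\right)}{3} \left(\frac{1}{2} - 5\right) = 124 \left(-1\right) \left(- \frac{4}{3}\right) \left(- \frac{9}{2}\right) = 124 \cdot \frac{4}{3} \left(- \frac{9}{2}\right) = 124 \left(-6\right) = -744$)
$y{\left(-109 \right)} - \frac{39144}{J} = \sqrt{170} - \frac{39144}{-744} = \sqrt{170} - 39144 \left(- \frac{1}{744}\right) = \sqrt{170} - - \frac{1631}{31} = \sqrt{170} + \frac{1631}{31} = \frac{1631}{31} + \sqrt{170}$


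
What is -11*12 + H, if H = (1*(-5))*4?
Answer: -152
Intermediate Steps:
H = -20 (H = -5*4 = -20)
-11*12 + H = -11*12 - 20 = -132 - 20 = -152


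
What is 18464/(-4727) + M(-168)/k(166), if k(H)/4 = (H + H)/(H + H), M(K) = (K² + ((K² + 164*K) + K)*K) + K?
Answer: -66924422/4727 ≈ -14158.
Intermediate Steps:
M(K) = K + K² + K*(K² + 165*K) (M(K) = (K² + (K² + 165*K)*K) + K = (K² + K*(K² + 165*K)) + K = K + K² + K*(K² + 165*K))
k(H) = 4 (k(H) = 4*((H + H)/(H + H)) = 4*((2*H)/((2*H))) = 4*((2*H)*(1/(2*H))) = 4*1 = 4)
18464/(-4727) + M(-168)/k(166) = 18464/(-4727) - 168*(1 + (-168)² + 166*(-168))/4 = 18464*(-1/4727) - 168*(1 + 28224 - 27888)*(¼) = -18464/4727 - 168*337*(¼) = -18464/4727 - 56616*¼ = -18464/4727 - 14154 = -66924422/4727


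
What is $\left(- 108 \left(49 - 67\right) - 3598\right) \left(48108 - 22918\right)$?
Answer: $-41664260$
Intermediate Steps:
$\left(- 108 \left(49 - 67\right) - 3598\right) \left(48108 - 22918\right) = \left(\left(-108\right) \left(-18\right) - 3598\right) 25190 = \left(1944 - 3598\right) 25190 = \left(-1654\right) 25190 = -41664260$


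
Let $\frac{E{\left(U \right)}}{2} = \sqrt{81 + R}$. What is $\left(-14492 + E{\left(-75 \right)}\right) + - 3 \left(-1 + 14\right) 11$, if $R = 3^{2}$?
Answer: $-14921 + 6 \sqrt{10} \approx -14902.0$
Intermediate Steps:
$R = 9$
$E{\left(U \right)} = 6 \sqrt{10}$ ($E{\left(U \right)} = 2 \sqrt{81 + 9} = 2 \sqrt{90} = 2 \cdot 3 \sqrt{10} = 6 \sqrt{10}$)
$\left(-14492 + E{\left(-75 \right)}\right) + - 3 \left(-1 + 14\right) 11 = \left(-14492 + 6 \sqrt{10}\right) + - 3 \left(-1 + 14\right) 11 = \left(-14492 + 6 \sqrt{10}\right) + \left(-3\right) 13 \cdot 11 = \left(-14492 + 6 \sqrt{10}\right) - 429 = -14921 + 6 \sqrt{10}$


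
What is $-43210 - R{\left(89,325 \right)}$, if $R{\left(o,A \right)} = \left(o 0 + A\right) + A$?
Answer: $-43860$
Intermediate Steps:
$R{\left(o,A \right)} = 2 A$ ($R{\left(o,A \right)} = \left(0 + A\right) + A = A + A = 2 A$)
$-43210 - R{\left(89,325 \right)} = -43210 - 2 \cdot 325 = -43210 - 650 = -43860$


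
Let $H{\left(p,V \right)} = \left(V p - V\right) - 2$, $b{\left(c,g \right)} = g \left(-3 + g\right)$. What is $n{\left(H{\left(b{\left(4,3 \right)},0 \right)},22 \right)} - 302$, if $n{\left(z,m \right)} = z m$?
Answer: $-346$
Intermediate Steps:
$H{\left(p,V \right)} = -2 - V + V p$ ($H{\left(p,V \right)} = \left(- V + V p\right) - 2 = -2 - V + V p$)
$n{\left(z,m \right)} = m z$
$n{\left(H{\left(b{\left(4,3 \right)},0 \right)},22 \right)} - 302 = 22 \left(-2 - 0 + 0 \cdot 3 \left(-3 + 3\right)\right) - 302 = 22 \left(-2 + 0 + 0 \cdot 3 \cdot 0\right) - 302 = 22 \left(-2 + 0 + 0 \cdot 0\right) - 302 = 22 \left(-2 + 0 + 0\right) - 302 = 22 \left(-2\right) - 302 = -44 - 302 = -346$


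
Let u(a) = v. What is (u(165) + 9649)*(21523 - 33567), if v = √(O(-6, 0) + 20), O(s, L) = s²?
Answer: -116212556 - 24088*√14 ≈ -1.1630e+8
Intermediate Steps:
v = 2*√14 (v = √((-6)² + 20) = √(36 + 20) = √56 = 2*√14 ≈ 7.4833)
u(a) = 2*√14
(u(165) + 9649)*(21523 - 33567) = (2*√14 + 9649)*(21523 - 33567) = (9649 + 2*√14)*(-12044) = -116212556 - 24088*√14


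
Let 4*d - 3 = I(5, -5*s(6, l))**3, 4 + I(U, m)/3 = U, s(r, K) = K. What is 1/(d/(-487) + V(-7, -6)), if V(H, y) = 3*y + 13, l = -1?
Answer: -974/4885 ≈ -0.19939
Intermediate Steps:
I(U, m) = -12 + 3*U
d = 15/2 (d = 3/4 + (-12 + 3*5)**3/4 = 3/4 + (-12 + 15)**3/4 = 3/4 + (1/4)*3**3 = 3/4 + (1/4)*27 = 3/4 + 27/4 = 15/2 ≈ 7.5000)
V(H, y) = 13 + 3*y
1/(d/(-487) + V(-7, -6)) = 1/((15/2)/(-487) + (13 + 3*(-6))) = 1/((15/2)*(-1/487) + (13 - 18)) = 1/(-15/974 - 5) = 1/(-4885/974) = -974/4885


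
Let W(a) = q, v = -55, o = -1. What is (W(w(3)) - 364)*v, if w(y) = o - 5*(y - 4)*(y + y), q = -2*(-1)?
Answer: 19910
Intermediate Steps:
q = 2
w(y) = -1 - 10*y*(-4 + y) (w(y) = -1 - 5*(y - 4)*(y + y) = -1 - 5*(-4 + y)*2*y = -1 - 10*y*(-4 + y))
W(a) = 2
(W(w(3)) - 364)*v = (2 - 364)*(-55) = -362*(-55) = 19910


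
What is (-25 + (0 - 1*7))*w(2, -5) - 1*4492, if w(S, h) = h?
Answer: -4332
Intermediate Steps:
(-25 + (0 - 1*7))*w(2, -5) - 1*4492 = (-25 + (0 - 1*7))*(-5) - 1*4492 = (-25 + (0 - 7))*(-5) - 4492 = (-25 - 7)*(-5) - 4492 = -32*(-5) - 4492 = 160 - 4492 = -4332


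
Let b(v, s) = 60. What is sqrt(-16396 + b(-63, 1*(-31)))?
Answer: 4*I*sqrt(1021) ≈ 127.81*I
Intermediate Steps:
sqrt(-16396 + b(-63, 1*(-31))) = sqrt(-16396 + 60) = sqrt(-16336) = 4*I*sqrt(1021)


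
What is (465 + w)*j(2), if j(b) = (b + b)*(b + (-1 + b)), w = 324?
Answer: 9468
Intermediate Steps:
j(b) = 2*b*(-1 + 2*b) (j(b) = (2*b)*(-1 + 2*b) = 2*b*(-1 + 2*b))
(465 + w)*j(2) = (465 + 324)*(2*2*(-1 + 2*2)) = 789*(2*2*(-1 + 4)) = 789*(2*2*3) = 789*12 = 9468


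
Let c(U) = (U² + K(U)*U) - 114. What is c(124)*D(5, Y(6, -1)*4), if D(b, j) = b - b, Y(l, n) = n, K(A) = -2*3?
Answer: 0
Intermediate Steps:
K(A) = -6
D(b, j) = 0
c(U) = -114 + U² - 6*U (c(U) = (U² - 6*U) - 114 = -114 + U² - 6*U)
c(124)*D(5, Y(6, -1)*4) = (-114 + 124² - 6*124)*0 = (-114 + 15376 - 744)*0 = 14518*0 = 0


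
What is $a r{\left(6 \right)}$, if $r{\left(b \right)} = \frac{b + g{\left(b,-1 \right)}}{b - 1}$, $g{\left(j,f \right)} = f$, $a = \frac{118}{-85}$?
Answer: $- \frac{118}{85} \approx -1.3882$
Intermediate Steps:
$a = - \frac{118}{85}$ ($a = 118 \left(- \frac{1}{85}\right) = - \frac{118}{85} \approx -1.3882$)
$r{\left(b \right)} = 1$ ($r{\left(b \right)} = \frac{b - 1}{b - 1} = \frac{-1 + b}{-1 + b} = 1$)
$a r{\left(6 \right)} = \left(- \frac{118}{85}\right) 1 = - \frac{118}{85}$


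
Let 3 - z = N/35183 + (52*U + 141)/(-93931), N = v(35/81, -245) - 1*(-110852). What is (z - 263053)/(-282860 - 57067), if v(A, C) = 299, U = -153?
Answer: 289777204765792/374460679430257 ≈ 0.77385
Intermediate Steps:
N = 111151 (N = 299 - 1*(-110852) = 299 + 110852 = 111151)
z = -801156607/3304774373 (z = 3 - (111151/35183 + (52*(-153) + 141)/(-93931)) = 3 - (111151*(1/35183) + (-7956 + 141)*(-1/93931)) = 3 - (111151/35183 - 7815*(-1/93931)) = 3 - (111151/35183 + 7815/93931) = 3 - 1*10715479726/3304774373 = 3 - 10715479726/3304774373 = -801156607/3304774373 ≈ -0.24242)
(z - 263053)/(-282860 - 57067) = (-801156607/3304774373 - 263053)/(-282860 - 57067) = -869331614297376/3304774373/(-339927) = -869331614297376/3304774373*(-1/339927) = 289777204765792/374460679430257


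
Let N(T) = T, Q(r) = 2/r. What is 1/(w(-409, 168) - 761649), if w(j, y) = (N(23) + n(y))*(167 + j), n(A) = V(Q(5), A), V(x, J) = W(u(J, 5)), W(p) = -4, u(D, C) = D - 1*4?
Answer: -1/766247 ≈ -1.3051e-6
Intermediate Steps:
u(D, C) = -4 + D (u(D, C) = D - 4 = -4 + D)
V(x, J) = -4
n(A) = -4
w(j, y) = 3173 + 19*j (w(j, y) = (23 - 4)*(167 + j) = 19*(167 + j) = 3173 + 19*j)
1/(w(-409, 168) - 761649) = 1/((3173 + 19*(-409)) - 761649) = 1/((3173 - 7771) - 761649) = 1/(-4598 - 761649) = 1/(-766247) = -1/766247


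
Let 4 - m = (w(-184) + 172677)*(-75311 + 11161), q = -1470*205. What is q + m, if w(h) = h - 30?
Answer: 11063200104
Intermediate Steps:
w(h) = -30 + h
q = -301350
m = 11063501454 (m = 4 - ((-30 - 184) + 172677)*(-75311 + 11161) = 4 - (-214 + 172677)*(-64150) = 4 - 172463*(-64150) = 4 - 1*(-11063501450) = 4 + 11063501450 = 11063501454)
q + m = -301350 + 11063501454 = 11063200104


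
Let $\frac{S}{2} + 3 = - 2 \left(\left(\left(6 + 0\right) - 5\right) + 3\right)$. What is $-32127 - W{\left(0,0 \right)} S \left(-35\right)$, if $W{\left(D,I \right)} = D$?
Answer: $-32127$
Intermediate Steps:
$S = -22$ ($S = -6 + 2 \left(- 2 \left(\left(\left(6 + 0\right) - 5\right) + 3\right)\right) = -6 + 2 \left(- 2 \left(\left(6 - 5\right) + 3\right)\right) = -6 + 2 \left(- 2 \left(1 + 3\right)\right) = -6 + 2 \left(\left(-2\right) 4\right) = -6 + 2 \left(-8\right) = -6 - 16 = -22$)
$-32127 - W{\left(0,0 \right)} S \left(-35\right) = -32127 - 0 \left(-22\right) \left(-35\right) = -32127 - 0 \left(-35\right) = -32127 - 0 = -32127 + 0 = -32127$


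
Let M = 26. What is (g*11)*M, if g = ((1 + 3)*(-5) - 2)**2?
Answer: 138424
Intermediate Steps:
g = 484 (g = (4*(-5) - 2)**2 = (-20 - 2)**2 = (-22)**2 = 484)
(g*11)*M = (484*11)*26 = 5324*26 = 138424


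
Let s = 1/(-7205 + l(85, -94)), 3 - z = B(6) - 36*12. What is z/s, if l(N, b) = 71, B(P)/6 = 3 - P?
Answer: -3231702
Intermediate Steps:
B(P) = 18 - 6*P (B(P) = 6*(3 - P) = 18 - 6*P)
z = 453 (z = 3 - ((18 - 6*6) - 36*12) = 3 - ((18 - 36) - 432) = 3 - (-18 - 432) = 3 - 1*(-450) = 3 + 450 = 453)
s = -1/7134 (s = 1/(-7205 + 71) = 1/(-7134) = -1/7134 ≈ -0.00014017)
z/s = 453/(-1/7134) = 453*(-7134) = -3231702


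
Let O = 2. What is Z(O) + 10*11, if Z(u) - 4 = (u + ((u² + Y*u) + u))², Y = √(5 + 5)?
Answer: 218 + 32*√10 ≈ 319.19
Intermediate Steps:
Y = √10 ≈ 3.1623
Z(u) = 4 + (u² + 2*u + u*√10)² (Z(u) = 4 + (u + ((u² + √10*u) + u))² = 4 + (u + ((u² + u*√10) + u))² = 4 + (u + (u + u² + u*√10))² = 4 + (u² + 2*u + u*√10)²)
Z(O) + 10*11 = (4 + 2²*(2 + 2 + √10)²) + 10*11 = (4 + 4*(4 + √10)²) + 110 = 114 + 4*(4 + √10)²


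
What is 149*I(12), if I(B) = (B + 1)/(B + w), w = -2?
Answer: 1937/10 ≈ 193.70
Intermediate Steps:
I(B) = (1 + B)/(-2 + B) (I(B) = (B + 1)/(B - 2) = (1 + B)/(-2 + B))
149*I(12) = 149*((1 + 12)/(-2 + 12)) = 149*(13/10) = 1937/10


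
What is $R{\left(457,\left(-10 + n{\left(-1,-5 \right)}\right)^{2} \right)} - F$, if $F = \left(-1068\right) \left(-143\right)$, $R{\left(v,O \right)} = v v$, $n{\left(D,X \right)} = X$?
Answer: $56125$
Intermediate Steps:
$R{\left(v,O \right)} = v^{2}$
$F = 152724$
$R{\left(457,\left(-10 + n{\left(-1,-5 \right)}\right)^{2} \right)} - F = 457^{2} - 152724 = 208849 - 152724 = 56125$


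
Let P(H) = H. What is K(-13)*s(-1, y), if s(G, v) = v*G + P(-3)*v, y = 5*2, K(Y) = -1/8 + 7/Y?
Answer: 345/13 ≈ 26.538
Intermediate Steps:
K(Y) = -⅛ + 7/Y (K(Y) = -1*⅛ + 7/Y = -⅛ + 7/Y)
y = 10
s(G, v) = -3*v + G*v (s(G, v) = v*G - 3*v = G*v - 3*v = -3*v + G*v)
K(-13)*s(-1, y) = ((⅛)*(56 - 1*(-13))/(-13))*(10*(-3 - 1)) = ((⅛)*(-1/13)*(56 + 13))*(10*(-4)) = ((⅛)*(-1/13)*69)*(-40) = -69/104*(-40) = 345/13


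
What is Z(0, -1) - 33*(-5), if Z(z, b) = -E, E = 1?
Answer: 164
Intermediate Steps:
Z(z, b) = -1 (Z(z, b) = -1*1 = -1)
Z(0, -1) - 33*(-5) = -1 - 33*(-5) = -1 + 165 = 164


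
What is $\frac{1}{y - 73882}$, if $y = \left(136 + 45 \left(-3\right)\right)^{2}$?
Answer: $- \frac{1}{73881} \approx -1.3535 \cdot 10^{-5}$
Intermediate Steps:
$y = 1$ ($y = \left(136 - 135\right)^{2} = 1^{2} = 1$)
$\frac{1}{y - 73882} = \frac{1}{1 - 73882} = \frac{1}{-73881} = - \frac{1}{73881}$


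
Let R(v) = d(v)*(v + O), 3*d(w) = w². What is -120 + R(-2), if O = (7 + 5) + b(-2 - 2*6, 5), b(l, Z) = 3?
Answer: -308/3 ≈ -102.67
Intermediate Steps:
d(w) = w²/3
O = 15 (O = (7 + 5) + 3 = 12 + 3 = 15)
R(v) = v²*(15 + v)/3 (R(v) = (v²/3)*(v + 15) = (v²/3)*(15 + v) = v²*(15 + v)/3)
-120 + R(-2) = -120 + (⅓)*(-2)²*(15 - 2) = -120 + (⅓)*4*13 = -120 + 52/3 = -308/3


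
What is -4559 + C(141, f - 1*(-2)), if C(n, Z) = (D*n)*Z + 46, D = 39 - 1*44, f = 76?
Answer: -59503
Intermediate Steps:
D = -5 (D = 39 - 44 = -5)
C(n, Z) = 46 - 5*Z*n (C(n, Z) = (-5*n)*Z + 46 = -5*Z*n + 46 = 46 - 5*Z*n)
-4559 + C(141, f - 1*(-2)) = -4559 + (46 - 5*(76 - 1*(-2))*141) = -4559 + (46 - 5*(76 + 2)*141) = -4559 + (46 - 5*78*141) = -4559 + (46 - 54990) = -4559 - 54944 = -59503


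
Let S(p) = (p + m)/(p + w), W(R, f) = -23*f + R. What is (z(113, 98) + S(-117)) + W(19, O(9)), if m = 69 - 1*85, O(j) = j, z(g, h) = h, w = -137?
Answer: -22727/254 ≈ -89.476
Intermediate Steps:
m = -16 (m = 69 - 85 = -16)
W(R, f) = R - 23*f
S(p) = (-16 + p)/(-137 + p) (S(p) = (p - 16)/(p - 137) = (-16 + p)/(-137 + p))
(z(113, 98) + S(-117)) + W(19, O(9)) = (98 + (-16 - 117)/(-137 - 117)) + (19 - 23*9) = (98 - 133/(-254)) + (19 - 207) = (98 - 1/254*(-133)) - 188 = (98 + 133/254) - 188 = 25025/254 - 188 = -22727/254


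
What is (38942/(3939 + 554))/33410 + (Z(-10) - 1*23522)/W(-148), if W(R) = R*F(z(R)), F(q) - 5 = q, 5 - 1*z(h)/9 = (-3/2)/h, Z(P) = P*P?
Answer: 3516190531943/1108795861745 ≈ 3.1712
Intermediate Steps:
Z(P) = P**2
z(h) = 45 + 27/(2*h) (z(h) = 45 - 9*(-3/2)/h = 45 - 9*(-3*1/2)/h = 45 - (-27)/(2*h) = 45 + 27/(2*h))
F(q) = 5 + q
W(R) = R*(50 + 27/(2*R)) (W(R) = R*(5 + (45 + 27/(2*R))) = R*(50 + 27/(2*R)))
(38942/(3939 + 554))/33410 + (Z(-10) - 1*23522)/W(-148) = (38942/(3939 + 554))/33410 + ((-10)**2 - 1*23522)/(27/2 + 50*(-148)) = (38942/4493)*(1/33410) + (100 - 23522)/(27/2 - 7400) = (38942*(1/4493))*(1/33410) - 23422/(-14773/2) = (38942/4493)*(1/33410) - 23422*(-2/14773) = 19471/75055565 + 46844/14773 = 3516190531943/1108795861745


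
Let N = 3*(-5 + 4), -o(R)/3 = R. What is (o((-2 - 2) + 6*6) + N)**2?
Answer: 9801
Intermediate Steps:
o(R) = -3*R
N = -3 (N = 3*(-1) = -3)
(o((-2 - 2) + 6*6) + N)**2 = (-3*((-2 - 2) + 6*6) - 3)**2 = (-3*(-4 + 36) - 3)**2 = (-3*32 - 3)**2 = (-96 - 3)**2 = (-99)**2 = 9801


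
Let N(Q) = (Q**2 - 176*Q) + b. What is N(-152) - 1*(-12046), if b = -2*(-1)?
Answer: 61904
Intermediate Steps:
b = 2
N(Q) = 2 + Q**2 - 176*Q (N(Q) = (Q**2 - 176*Q) + 2 = 2 + Q**2 - 176*Q)
N(-152) - 1*(-12046) = (2 + (-152)**2 - 176*(-152)) - 1*(-12046) = (2 + 23104 + 26752) + 12046 = 49858 + 12046 = 61904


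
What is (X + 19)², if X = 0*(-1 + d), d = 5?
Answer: 361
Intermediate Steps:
X = 0 (X = 0*(-1 + 5) = 0*4 = 0)
(X + 19)² = (0 + 19)² = 19² = 361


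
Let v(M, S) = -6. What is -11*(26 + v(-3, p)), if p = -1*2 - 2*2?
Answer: -220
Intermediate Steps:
p = -6 (p = -2 - 4 = -6)
-11*(26 + v(-3, p)) = -11*(26 - 6) = -11*20 = -220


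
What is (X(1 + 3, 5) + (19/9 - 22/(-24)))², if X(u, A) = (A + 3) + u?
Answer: 292681/1296 ≈ 225.83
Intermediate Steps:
X(u, A) = 3 + A + u (X(u, A) = (3 + A) + u = 3 + A + u)
(X(1 + 3, 5) + (19/9 - 22/(-24)))² = ((3 + 5 + (1 + 3)) + (19/9 - 22/(-24)))² = ((3 + 5 + 4) + (19*(⅑) - 22*(-1/24)))² = (12 + (19/9 + 11/12))² = (12 + 109/36)² = (541/36)² = 292681/1296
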